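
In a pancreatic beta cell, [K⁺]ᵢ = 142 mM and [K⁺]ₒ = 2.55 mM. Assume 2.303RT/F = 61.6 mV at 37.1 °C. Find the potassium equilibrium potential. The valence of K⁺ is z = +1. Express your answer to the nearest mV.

-108 mV

E = (61.6/z) · log₁₀([K⁺]_out/[K⁺]_in) with z = +1.
= (61.6/1) · log₁₀(2.55/142) = 61.60 · log₁₀(0.01796)
= 61.60 · (-1.7457) = -107.54 mV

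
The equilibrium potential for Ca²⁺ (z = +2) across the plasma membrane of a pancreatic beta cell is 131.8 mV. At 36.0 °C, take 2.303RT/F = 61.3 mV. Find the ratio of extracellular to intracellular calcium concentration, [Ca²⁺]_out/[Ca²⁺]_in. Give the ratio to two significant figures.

log₁₀([out]/[in]) = E·z/(61.3) = 131.8 × 2 / 61.3 = 4.3002
[out]/[in] = 10^(4.3002) = 1.996e+04

20000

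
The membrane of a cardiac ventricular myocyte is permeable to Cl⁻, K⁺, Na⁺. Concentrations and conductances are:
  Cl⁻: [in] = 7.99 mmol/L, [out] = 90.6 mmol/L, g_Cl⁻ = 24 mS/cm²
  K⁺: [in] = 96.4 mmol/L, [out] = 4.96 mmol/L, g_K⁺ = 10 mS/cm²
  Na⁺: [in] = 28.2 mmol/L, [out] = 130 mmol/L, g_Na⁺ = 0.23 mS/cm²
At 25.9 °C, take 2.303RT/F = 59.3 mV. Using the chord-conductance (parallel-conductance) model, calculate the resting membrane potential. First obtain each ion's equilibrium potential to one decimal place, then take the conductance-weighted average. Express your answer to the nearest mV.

-66 mV

E_Cl⁻ = (59.3/-1)·log₁₀(90.6/7.99) = -62.5 mV
E_K⁺ = (59.3/1)·log₁₀(4.96/96.4) = -76.4 mV
E_Na⁺ = (59.3/1)·log₁₀(130/28.2) = 39.4 mV
Vm = (Σ gᵢEᵢ)/(Σ gᵢ) = (24·-62.5 + 10·-76.4 + 0.23·39.4) / (24 + 10 + 0.23)
= -2254.94 / 34.23 = -65.88 mV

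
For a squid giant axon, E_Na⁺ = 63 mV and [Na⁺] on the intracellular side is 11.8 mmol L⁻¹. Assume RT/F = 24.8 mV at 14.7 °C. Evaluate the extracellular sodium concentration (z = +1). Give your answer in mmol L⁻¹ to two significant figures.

150 mmol L⁻¹

Nernst: E = (24.8/1) · ln([out]/[in]), so ln([out]/[in]) = 63.0 × 1 / 24.8 = 2.5403.
[out]/[in] = e^(2.5403) = 12.68.
[out] = 12.68 × 11.8 = 149.7 mmol L⁻¹.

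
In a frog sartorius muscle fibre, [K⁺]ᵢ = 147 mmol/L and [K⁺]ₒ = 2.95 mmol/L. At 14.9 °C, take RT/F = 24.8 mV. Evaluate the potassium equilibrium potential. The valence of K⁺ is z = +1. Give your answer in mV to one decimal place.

E = (24.8/z) · ln([K⁺]_out/[K⁺]_in) with z = +1.
= (24.8/1) · ln(2.95/147) = 24.80 · ln(0.02007)
= 24.80 · (-3.9086) = -96.93 mV

-96.9 mV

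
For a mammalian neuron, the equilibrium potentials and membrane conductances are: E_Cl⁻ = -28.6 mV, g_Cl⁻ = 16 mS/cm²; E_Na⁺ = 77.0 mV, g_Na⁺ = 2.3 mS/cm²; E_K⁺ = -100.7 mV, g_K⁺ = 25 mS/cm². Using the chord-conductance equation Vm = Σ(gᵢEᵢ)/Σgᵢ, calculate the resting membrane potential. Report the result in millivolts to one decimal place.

-64.6 mV

Σ gᵢEᵢ = 16·(-28.6) + 2.3·(77.0) + 25·(-100.7) = -2798.00
Σ gᵢ = 16 + 2.3 + 25 = 43.3
Vm = -2798.00 / 43.3 = -64.62 mV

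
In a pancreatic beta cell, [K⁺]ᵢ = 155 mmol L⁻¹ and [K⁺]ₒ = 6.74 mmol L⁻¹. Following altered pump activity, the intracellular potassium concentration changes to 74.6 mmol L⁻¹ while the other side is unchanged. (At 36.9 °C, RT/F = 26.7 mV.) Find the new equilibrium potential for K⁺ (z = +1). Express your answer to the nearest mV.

-64 mV

After the shift: [K⁺]_out = 6.74, [K⁺]_in = 74.6 mmol L⁻¹.
E_new = (26.7/1)·ln(6.74/74.6) = 26.70 · (-2.4041) = -64.19 mV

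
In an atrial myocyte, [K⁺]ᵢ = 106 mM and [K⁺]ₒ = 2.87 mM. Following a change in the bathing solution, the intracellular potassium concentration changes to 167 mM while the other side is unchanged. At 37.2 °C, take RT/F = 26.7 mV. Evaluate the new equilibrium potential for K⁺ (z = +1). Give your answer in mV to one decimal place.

After the shift: [K⁺]_out = 2.87, [K⁺]_in = 167 mM.
E_new = (26.7/1)·ln(2.87/167) = 26.70 · (-4.0637) = -108.50 mV

-108.5 mV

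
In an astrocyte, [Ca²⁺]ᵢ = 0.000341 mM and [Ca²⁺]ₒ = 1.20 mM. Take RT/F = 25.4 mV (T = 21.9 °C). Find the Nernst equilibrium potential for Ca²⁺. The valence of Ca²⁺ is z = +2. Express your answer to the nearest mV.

E = (25.4/z) · ln([Ca²⁺]_out/[Ca²⁺]_in) with z = +2.
= (25.4/2) · ln(1.20/0.000341) = 12.70 · ln(3519)
= 12.70 · (8.1659) = 103.71 mV

104 mV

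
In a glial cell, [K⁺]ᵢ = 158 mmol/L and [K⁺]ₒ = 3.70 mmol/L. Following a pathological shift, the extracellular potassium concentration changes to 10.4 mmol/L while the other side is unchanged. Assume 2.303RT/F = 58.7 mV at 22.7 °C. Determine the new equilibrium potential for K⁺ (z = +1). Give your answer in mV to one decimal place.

-69.4 mV

After the shift: [K⁺]_out = 10.4, [K⁺]_in = 158 mmol/L.
E_new = (58.7/1)·log₁₀(10.4/158) = 58.70 · (-1.1816) = -69.36 mV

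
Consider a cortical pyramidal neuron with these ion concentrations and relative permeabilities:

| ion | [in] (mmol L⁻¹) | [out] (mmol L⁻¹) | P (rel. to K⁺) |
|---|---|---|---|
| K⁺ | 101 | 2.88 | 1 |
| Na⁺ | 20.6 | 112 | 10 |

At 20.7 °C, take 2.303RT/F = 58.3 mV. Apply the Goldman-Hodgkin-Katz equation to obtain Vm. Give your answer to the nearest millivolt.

Vm = 58.3 · log₁₀[(Σ P·[cation]ₒ + Σ P·[anion]ᵢ) / (Σ P·[cation]ᵢ + Σ P·[anion]ₒ)]
Numerator = 1×2.88 + 10×112 = 1123
Denominator = 1×101 + 10×20.6 = 307
Vm = 58.3 · log₁₀(3.6576) = 58.3 × (0.5632) = 32.83 mV

33 mV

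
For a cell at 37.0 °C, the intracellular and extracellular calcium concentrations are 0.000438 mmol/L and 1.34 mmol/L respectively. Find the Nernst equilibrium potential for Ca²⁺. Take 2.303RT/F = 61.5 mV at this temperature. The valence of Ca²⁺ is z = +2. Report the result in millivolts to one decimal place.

E = (61.5/z) · log₁₀([Ca²⁺]_out/[Ca²⁺]_in) with z = +2.
= (61.5/2) · log₁₀(1.34/0.000438) = 30.75 · log₁₀(3059)
= 30.75 · (3.4856) = 107.18 mV

107.2 mV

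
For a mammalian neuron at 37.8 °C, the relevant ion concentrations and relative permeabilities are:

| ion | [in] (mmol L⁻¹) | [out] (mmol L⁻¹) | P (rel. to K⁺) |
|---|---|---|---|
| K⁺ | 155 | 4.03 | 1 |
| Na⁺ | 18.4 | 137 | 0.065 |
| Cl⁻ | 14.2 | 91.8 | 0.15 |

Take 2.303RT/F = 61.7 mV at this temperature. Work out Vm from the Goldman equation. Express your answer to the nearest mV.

Vm = 61.7 · log₁₀[(Σ P·[cation]ₒ + Σ P·[anion]ᵢ) / (Σ P·[cation]ᵢ + Σ P·[anion]ₒ)]
Numerator = 1×4.03 + 0.065×137 + 0.15×14.2 = 15.07
Denominator = 1×155 + 0.065×18.4 + 0.15×91.8 = 170
Vm = 61.7 · log₁₀(0.088635) = 61.7 × (-1.0524) = -64.93 mV

-65 mV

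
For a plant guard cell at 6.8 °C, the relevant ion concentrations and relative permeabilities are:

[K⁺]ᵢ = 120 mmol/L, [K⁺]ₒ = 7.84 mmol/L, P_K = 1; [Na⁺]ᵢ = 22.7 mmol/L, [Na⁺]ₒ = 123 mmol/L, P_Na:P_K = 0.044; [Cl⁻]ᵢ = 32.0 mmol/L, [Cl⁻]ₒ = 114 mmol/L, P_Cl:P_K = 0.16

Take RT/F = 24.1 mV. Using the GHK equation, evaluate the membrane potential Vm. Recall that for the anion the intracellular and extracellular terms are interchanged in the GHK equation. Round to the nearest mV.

-49 mV

Vm = 24.1 · ln[(Σ P·[cation]ₒ + Σ P·[anion]ᵢ) / (Σ P·[cation]ᵢ + Σ P·[anion]ₒ)]
Numerator = 1×7.84 + 0.044×123 + 0.16×32.0 = 18.37
Denominator = 1×120 + 0.044×22.7 + 0.16×114 = 139.2
Vm = 24.1 · ln(0.13195) = 24.1 × (-2.0254) = -48.81 mV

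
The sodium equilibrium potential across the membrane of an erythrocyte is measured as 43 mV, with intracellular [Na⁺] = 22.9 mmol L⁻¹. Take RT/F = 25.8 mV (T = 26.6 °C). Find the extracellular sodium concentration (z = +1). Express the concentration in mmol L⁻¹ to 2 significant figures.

120 mmol L⁻¹

Nernst: E = (25.8/1) · ln([out]/[in]), so ln([out]/[in]) = 43.0 × 1 / 25.8 = 1.6667.
[out]/[in] = e^(1.6667) = 5.294.
[out] = 5.294 × 22.9 = 121.2 mmol L⁻¹.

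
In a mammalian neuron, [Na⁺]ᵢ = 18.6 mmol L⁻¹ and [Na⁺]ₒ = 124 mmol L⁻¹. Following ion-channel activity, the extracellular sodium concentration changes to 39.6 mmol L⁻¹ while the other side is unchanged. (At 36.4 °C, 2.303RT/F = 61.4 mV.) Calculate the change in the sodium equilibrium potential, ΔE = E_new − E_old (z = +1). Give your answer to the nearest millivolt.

E_old = (61.4/1)·log₁₀(124/18.6) = 50.59 mV
E_new = (61.4/1)·log₁₀(39.6/18.6) = 20.15 mV
ΔE = 20.15 − (50.59) = -30.44 mV

-30 mV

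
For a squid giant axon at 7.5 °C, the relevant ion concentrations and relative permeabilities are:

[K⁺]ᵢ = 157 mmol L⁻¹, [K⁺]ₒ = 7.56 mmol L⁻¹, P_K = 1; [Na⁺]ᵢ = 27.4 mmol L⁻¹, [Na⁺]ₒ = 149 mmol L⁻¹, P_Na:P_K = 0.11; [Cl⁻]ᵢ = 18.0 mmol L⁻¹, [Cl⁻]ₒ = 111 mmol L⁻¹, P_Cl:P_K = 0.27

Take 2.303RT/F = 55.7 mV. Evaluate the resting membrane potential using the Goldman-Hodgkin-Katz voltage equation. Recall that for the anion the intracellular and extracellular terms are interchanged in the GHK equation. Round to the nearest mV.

-46 mV

Vm = 55.7 · log₁₀[(Σ P·[cation]ₒ + Σ P·[anion]ᵢ) / (Σ P·[cation]ᵢ + Σ P·[anion]ₒ)]
Numerator = 1×7.56 + 0.11×149 + 0.27×18.0 = 28.81
Denominator = 1×157 + 0.11×27.4 + 0.27×111 = 190
Vm = 55.7 · log₁₀(0.15164) = 55.7 × (-0.8192) = -45.63 mV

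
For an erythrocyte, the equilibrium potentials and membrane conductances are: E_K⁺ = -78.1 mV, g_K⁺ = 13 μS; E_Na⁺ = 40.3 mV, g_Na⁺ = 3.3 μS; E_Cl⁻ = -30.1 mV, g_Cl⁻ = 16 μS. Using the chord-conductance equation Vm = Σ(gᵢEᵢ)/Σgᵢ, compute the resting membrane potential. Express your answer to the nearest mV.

Σ gᵢEᵢ = 13·(-78.1) + 3.3·(40.3) + 16·(-30.1) = -1363.91
Σ gᵢ = 13 + 3.3 + 16 = 32.3
Vm = -1363.91 / 32.3 = -42.23 mV

-42 mV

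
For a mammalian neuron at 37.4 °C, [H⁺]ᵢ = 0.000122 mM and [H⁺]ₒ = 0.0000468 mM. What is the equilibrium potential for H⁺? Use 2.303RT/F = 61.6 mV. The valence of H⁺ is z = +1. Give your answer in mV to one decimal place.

-25.6 mV

E = (61.6/z) · log₁₀([H⁺]_out/[H⁺]_in) with z = +1.
= (61.6/1) · log₁₀(0.0000468/0.000122) = 61.60 · log₁₀(0.3836)
= 61.60 · (-0.4161) = -25.63 mV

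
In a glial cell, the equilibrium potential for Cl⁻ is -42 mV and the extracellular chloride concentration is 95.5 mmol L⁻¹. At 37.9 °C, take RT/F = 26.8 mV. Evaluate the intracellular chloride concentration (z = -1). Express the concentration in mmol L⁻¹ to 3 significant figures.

Nernst: E = (26.8/-1) · ln([out]/[in]), so ln([out]/[in]) = -42.0 × -1 / 26.8 = 1.5672.
[out]/[in] = e^(1.5672) = 4.793.
[in] = 95.5 / 4.793 = 19.92 mmol L⁻¹.

19.9 mmol L⁻¹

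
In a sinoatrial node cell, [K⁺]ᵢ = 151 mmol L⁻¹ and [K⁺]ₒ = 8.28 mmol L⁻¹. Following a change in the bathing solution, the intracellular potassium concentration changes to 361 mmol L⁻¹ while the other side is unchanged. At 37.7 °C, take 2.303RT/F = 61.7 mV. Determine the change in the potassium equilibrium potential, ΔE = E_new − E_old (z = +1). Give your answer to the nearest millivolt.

E_old = (61.7/1)·log₁₀(8.28/151) = -77.80 mV
E_new = (61.7/1)·log₁₀(8.28/361) = -101.16 mV
ΔE = -101.16 − (-77.80) = -23.36 mV

-23 mV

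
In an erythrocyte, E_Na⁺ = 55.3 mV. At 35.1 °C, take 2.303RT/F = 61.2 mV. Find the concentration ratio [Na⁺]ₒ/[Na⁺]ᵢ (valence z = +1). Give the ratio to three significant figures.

log₁₀([out]/[in]) = E·z/(61.2) = 55.3 × 1 / 61.2 = 0.9036
[out]/[in] = 10^(0.9036) = 8.009

8.01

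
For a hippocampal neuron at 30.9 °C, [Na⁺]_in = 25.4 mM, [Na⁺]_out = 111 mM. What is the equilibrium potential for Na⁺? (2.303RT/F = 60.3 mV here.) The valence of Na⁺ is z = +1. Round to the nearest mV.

E = (60.3/z) · log₁₀([Na⁺]_out/[Na⁺]_in) with z = +1.
= (60.3/1) · log₁₀(111/25.4) = 60.30 · log₁₀(4.37)
= 60.30 · (0.6405) = 38.62 mV

39 mV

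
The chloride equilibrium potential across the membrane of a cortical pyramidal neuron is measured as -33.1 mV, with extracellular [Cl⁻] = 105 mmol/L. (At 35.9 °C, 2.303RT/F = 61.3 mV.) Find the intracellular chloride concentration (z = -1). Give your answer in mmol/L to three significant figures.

Nernst: E = (61.3/-1) · log₁₀([out]/[in]), so log₁₀([out]/[in]) = -33.1 × -1 / 61.3 = 0.5400.
[out]/[in] = 10^(0.5400) = 3.467.
[in] = 105 / 3.467 = 30.28 mmol/L.

30.3 mmol/L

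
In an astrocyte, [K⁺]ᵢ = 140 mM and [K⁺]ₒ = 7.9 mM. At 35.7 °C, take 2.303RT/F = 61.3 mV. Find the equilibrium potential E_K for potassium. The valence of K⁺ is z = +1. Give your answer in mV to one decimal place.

E = (61.3/z) · log₁₀([K⁺]_out/[K⁺]_in) with z = +1.
= (61.3/1) · log₁₀(7.9/140) = 61.30 · log₁₀(0.05643)
= 61.30 · (-1.2485) = -76.53 mV

-76.5 mV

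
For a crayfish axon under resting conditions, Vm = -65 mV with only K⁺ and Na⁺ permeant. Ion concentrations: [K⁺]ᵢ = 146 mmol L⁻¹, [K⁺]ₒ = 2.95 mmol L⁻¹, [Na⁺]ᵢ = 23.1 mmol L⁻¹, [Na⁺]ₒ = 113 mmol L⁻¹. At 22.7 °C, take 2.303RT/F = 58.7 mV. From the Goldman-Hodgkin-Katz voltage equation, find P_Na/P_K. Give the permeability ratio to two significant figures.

0.076

Let α = P_Na/P_K. GHK: Vm = 58.7·log₁₀[(Kₒ + α·Naₒ)/(Kᵢ + α·Naᵢ)].
10^(Vm/58.7) = 10^(-65.0/58.7) = 0.078104
So 0.078104·(Kᵢ + α·Naᵢ) = Kₒ + α·Naₒ → α = (0.078104·146.0 − 2.95) / (113.0 − 0.078104·23.1)
α = (11.4 − 2.95) / (113.0 − 1.804) = 8.453/111.2 = 0.07602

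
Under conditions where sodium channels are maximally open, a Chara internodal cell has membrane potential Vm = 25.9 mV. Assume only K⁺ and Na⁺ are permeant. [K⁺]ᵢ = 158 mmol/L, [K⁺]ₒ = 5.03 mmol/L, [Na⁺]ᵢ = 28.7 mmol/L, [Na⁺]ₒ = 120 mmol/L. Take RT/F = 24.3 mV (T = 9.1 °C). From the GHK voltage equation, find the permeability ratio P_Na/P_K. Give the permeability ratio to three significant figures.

12.4

Let α = P_Na/P_K. GHK: Vm = 24.3·ln[(Kₒ + α·Naₒ)/(Kᵢ + α·Naᵢ)].
e^(Vm/24.3) = e^(25.9/24.3) = 2.9033
So 2.9033·(Kᵢ + α·Naᵢ) = Kₒ + α·Naₒ → α = (2.9033·158.0 − 5.03) / (120.0 − 2.9033·28.7)
α = (458.7 − 5.03) / (120.0 − 83.32) = 453.7/36.68 = 12.37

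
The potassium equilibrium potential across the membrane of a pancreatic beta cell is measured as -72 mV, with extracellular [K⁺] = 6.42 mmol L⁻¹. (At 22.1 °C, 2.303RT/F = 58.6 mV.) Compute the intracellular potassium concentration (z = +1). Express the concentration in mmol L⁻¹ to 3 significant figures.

Nernst: E = (58.6/1) · log₁₀([out]/[in]), so log₁₀([out]/[in]) = -72.0 × 1 / 58.6 = -1.2287.
[out]/[in] = 10^(-1.2287) = 0.05907.
[in] = 6.42 / 0.05907 = 108.7 mmol L⁻¹.

109 mmol L⁻¹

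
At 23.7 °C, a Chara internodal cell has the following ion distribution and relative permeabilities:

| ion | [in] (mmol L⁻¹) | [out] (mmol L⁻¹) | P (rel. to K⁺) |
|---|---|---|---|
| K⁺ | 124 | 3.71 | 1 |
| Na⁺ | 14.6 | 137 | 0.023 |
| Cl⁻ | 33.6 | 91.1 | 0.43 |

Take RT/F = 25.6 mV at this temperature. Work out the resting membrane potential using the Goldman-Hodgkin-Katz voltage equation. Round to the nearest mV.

-52 mV

Vm = 25.6 · ln[(Σ P·[cation]ₒ + Σ P·[anion]ᵢ) / (Σ P·[cation]ᵢ + Σ P·[anion]ₒ)]
Numerator = 1×3.71 + 0.023×137 + 0.43×33.6 = 21.31
Denominator = 1×124 + 0.023×14.6 + 0.43×91.1 = 163.5
Vm = 25.6 · ln(0.13032) = 25.6 × (-2.0377) = -52.17 mV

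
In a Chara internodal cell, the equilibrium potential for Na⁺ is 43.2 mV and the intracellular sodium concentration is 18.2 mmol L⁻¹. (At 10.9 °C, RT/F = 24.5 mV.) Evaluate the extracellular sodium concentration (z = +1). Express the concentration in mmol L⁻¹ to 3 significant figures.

106 mmol L⁻¹

Nernst: E = (24.5/1) · ln([out]/[in]), so ln([out]/[in]) = 43.2 × 1 / 24.5 = 1.7633.
[out]/[in] = e^(1.7633) = 5.831.
[out] = 5.831 × 18.2 = 106.1 mmol L⁻¹.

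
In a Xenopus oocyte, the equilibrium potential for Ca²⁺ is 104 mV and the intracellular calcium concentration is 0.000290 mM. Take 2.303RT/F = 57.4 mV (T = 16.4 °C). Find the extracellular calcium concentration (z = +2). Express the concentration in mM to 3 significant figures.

Nernst: E = (57.4/2) · log₁₀([out]/[in]), so log₁₀([out]/[in]) = 104.0 × 2 / 57.4 = 3.6237.
[out]/[in] = 10^(3.6237) = 4204.
[out] = 4204 × 0.000290 = 1.219 mM.

1.22 mM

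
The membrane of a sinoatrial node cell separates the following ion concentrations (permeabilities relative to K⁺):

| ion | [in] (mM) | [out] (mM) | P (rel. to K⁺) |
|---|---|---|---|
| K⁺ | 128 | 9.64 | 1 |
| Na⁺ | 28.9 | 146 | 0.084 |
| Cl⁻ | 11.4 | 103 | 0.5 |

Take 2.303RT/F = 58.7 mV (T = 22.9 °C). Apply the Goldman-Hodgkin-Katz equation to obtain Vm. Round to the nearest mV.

-48 mV

Vm = 58.7 · log₁₀[(Σ P·[cation]ₒ + Σ P·[anion]ᵢ) / (Σ P·[cation]ᵢ + Σ P·[anion]ₒ)]
Numerator = 1×9.64 + 0.084×146 + 0.5×11.4 = 27.6
Denominator = 1×128 + 0.084×28.9 + 0.5×103 = 181.9
Vm = 58.7 · log₁₀(0.15173) = 58.7 × (-0.8189) = -48.07 mV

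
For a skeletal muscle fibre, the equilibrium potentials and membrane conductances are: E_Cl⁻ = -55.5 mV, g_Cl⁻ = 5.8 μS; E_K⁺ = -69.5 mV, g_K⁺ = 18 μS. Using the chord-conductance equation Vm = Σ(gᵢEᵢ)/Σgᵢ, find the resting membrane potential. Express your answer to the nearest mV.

Σ gᵢEᵢ = 5.8·(-55.5) + 18·(-69.5) = -1572.90
Σ gᵢ = 5.8 + 18 = 23.8
Vm = -1572.90 / 23.8 = -66.09 mV

-66 mV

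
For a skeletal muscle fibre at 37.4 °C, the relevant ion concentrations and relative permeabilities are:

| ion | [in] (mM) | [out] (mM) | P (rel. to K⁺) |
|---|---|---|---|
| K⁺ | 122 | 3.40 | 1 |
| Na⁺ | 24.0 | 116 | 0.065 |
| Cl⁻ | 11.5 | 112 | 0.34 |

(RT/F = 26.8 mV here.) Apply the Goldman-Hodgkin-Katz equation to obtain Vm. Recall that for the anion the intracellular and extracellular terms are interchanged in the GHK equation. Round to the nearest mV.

Vm = 26.8 · ln[(Σ P·[cation]ₒ + Σ P·[anion]ᵢ) / (Σ P·[cation]ᵢ + Σ P·[anion]ₒ)]
Numerator = 1×3.40 + 0.065×116 + 0.34×11.5 = 14.85
Denominator = 1×122 + 0.065×24.0 + 0.34×112 = 161.6
Vm = 26.8 · ln(0.091871) = 26.8 × (-2.3874) = -63.98 mV

-64 mV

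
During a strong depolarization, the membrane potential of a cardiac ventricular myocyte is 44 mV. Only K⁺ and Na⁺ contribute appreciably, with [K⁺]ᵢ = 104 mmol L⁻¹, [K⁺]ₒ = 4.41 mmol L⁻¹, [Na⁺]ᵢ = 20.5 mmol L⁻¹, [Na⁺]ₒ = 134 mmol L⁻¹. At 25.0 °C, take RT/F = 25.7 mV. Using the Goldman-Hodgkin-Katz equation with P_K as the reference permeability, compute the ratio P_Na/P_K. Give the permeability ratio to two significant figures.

Let α = P_Na/P_K. GHK: Vm = 25.7·ln[(Kₒ + α·Naₒ)/(Kᵢ + α·Naᵢ)].
e^(Vm/25.7) = e^(44.0/25.7) = 5.5404
So 5.5404·(Kᵢ + α·Naᵢ) = Kₒ + α·Naₒ → α = (5.5404·104.0 − 4.41) / (134.0 − 5.5404·20.5)
α = (576.2 − 4.41) / (134.0 − 113.6) = 571.8/20.42 = 28

28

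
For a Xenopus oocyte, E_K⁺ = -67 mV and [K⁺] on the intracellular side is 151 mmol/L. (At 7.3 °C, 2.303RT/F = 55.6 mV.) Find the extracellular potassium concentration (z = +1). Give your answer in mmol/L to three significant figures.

Nernst: E = (55.6/1) · log₁₀([out]/[in]), so log₁₀([out]/[in]) = -67.0 × 1 / 55.6 = -1.2050.
[out]/[in] = 10^(-1.2050) = 0.06237.
[out] = 0.06237 × 151 = 9.418 mmol/L.

9.42 mmol/L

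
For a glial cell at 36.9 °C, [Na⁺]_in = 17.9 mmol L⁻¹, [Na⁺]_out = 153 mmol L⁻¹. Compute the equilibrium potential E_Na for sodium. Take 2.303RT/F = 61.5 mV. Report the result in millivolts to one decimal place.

E = (61.5/z) · log₁₀([Na⁺]_out/[Na⁺]_in) with z = +1.
= (61.5/1) · log₁₀(153/17.9) = 61.50 · log₁₀(8.547)
= 61.50 · (0.9318) = 57.31 mV

57.3 mV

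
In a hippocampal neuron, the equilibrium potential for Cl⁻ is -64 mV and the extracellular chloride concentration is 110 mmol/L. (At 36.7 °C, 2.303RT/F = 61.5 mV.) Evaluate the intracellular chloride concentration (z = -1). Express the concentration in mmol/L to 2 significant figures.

Nernst: E = (61.5/-1) · log₁₀([out]/[in]), so log₁₀([out]/[in]) = -64.0 × -1 / 61.5 = 1.0407.
[out]/[in] = 10^(1.0407) = 10.98.
[in] = 110 / 10.98 = 10.02 mmol/L.

10 mmol/L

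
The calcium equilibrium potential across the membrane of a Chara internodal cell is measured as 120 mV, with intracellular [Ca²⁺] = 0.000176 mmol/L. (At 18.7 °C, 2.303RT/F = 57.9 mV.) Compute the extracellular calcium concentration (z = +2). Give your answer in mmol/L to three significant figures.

Nernst: E = (57.9/2) · log₁₀([out]/[in]), so log₁₀([out]/[in]) = 120.0 × 2 / 57.9 = 4.1451.
[out]/[in] = 10^(4.1451) = 1.397e+04.
[out] = 1.397e+04 × 0.000176 = 2.458 mmol/L.

2.46 mmol/L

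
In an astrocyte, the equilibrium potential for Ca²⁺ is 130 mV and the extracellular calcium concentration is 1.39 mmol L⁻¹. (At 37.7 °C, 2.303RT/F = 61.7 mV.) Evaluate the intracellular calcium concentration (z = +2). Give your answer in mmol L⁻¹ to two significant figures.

0.000085 mmol L⁻¹

Nernst: E = (61.7/2) · log₁₀([out]/[in]), so log₁₀([out]/[in]) = 130.0 × 2 / 61.7 = 4.2139.
[out]/[in] = 10^(4.2139) = 1.637e+04.
[in] = 1.39 / 1.637e+04 = 8.493e-05 mmol L⁻¹.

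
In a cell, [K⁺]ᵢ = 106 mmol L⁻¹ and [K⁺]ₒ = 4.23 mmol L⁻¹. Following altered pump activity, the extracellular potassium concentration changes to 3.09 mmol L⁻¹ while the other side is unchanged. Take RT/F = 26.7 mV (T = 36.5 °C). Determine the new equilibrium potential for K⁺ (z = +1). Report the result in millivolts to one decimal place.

After the shift: [K⁺]_out = 3.09, [K⁺]_in = 106 mmol L⁻¹.
E_new = (26.7/1)·ln(3.09/106) = 26.70 · (-3.5353) = -94.39 mV

-94.4 mV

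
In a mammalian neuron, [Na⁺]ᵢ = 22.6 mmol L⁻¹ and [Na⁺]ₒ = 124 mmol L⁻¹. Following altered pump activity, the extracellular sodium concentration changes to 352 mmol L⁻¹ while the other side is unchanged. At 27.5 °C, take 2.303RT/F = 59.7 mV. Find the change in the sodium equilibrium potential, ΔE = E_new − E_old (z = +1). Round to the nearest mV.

27 mV

E_old = (59.7/1)·log₁₀(124/22.6) = 44.14 mV
E_new = (59.7/1)·log₁₀(352/22.6) = 71.19 mV
ΔE = 71.19 − (44.14) = 27.05 mV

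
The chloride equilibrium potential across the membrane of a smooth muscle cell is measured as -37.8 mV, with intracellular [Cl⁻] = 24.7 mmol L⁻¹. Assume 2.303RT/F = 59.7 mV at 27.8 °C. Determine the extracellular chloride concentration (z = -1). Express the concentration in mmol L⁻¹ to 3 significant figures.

106 mmol L⁻¹

Nernst: E = (59.7/-1) · log₁₀([out]/[in]), so log₁₀([out]/[in]) = -37.8 × -1 / 59.7 = 0.6332.
[out]/[in] = 10^(0.6332) = 4.297.
[out] = 4.297 × 24.7 = 106.1 mmol L⁻¹.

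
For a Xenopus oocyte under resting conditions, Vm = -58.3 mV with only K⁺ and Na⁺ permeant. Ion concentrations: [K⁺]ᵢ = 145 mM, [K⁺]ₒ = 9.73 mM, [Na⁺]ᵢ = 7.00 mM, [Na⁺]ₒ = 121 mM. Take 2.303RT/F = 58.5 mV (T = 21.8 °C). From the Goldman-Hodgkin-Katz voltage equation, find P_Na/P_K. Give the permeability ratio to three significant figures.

0.0406

Let α = P_Na/P_K. GHK: Vm = 58.5·log₁₀[(Kₒ + α·Naₒ)/(Kᵢ + α·Naᵢ)].
10^(Vm/58.5) = 10^(-58.3/58.5) = 0.10079
So 0.10079·(Kᵢ + α·Naᵢ) = Kₒ + α·Naₒ → α = (0.10079·145.0 − 9.73) / (121.0 − 0.10079·7.0)
α = (14.61 − 9.73) / (121.0 − 0.7055) = 4.885/120.3 = 0.04061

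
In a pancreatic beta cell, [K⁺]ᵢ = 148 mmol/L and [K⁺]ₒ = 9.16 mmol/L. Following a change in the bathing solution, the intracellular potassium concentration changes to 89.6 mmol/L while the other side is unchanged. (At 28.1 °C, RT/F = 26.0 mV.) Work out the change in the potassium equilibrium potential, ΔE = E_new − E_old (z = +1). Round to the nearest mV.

E_old = (26.0/1)·ln(9.16/148) = -72.34 mV
E_new = (26.0/1)·ln(9.16/89.6) = -59.29 mV
ΔE = -59.29 − (-72.34) = 13.05 mV

13 mV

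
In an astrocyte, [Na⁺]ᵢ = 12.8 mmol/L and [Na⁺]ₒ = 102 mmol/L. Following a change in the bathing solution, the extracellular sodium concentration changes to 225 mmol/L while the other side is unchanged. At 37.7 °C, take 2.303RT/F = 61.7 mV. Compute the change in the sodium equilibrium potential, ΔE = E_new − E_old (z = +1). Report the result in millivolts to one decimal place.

E_old = (61.7/1)·log₁₀(102/12.8) = 55.62 mV
E_new = (61.7/1)·log₁₀(225/12.8) = 76.81 mV
ΔE = 76.81 − (55.62) = 21.20 mV

21.2 mV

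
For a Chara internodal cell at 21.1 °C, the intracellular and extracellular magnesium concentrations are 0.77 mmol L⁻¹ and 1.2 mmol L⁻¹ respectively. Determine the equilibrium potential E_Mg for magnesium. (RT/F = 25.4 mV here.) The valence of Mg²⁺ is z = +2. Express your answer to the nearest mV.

6 mV

E = (25.4/z) · ln([Mg²⁺]_out/[Mg²⁺]_in) with z = +2.
= (25.4/2) · ln(1.2/0.77) = 12.70 · ln(1.558)
= 12.70 · (0.4437) = 5.63 mV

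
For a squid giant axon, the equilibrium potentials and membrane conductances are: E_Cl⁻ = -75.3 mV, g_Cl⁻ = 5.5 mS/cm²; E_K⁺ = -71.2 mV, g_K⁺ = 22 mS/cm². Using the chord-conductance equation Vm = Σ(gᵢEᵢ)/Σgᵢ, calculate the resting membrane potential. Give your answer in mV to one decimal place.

-72.0 mV

Σ gᵢEᵢ = 5.5·(-75.3) + 22·(-71.2) = -1980.55
Σ gᵢ = 5.5 + 22 = 27.5
Vm = -1980.55 / 27.5 = -72.02 mV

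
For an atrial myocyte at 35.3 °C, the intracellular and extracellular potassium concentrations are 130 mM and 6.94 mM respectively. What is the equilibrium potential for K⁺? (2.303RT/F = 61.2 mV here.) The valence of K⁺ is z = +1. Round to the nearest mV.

E = (61.2/z) · log₁₀([K⁺]_out/[K⁺]_in) with z = +1.
= (61.2/1) · log₁₀(6.94/130) = 61.20 · log₁₀(0.05338)
= 61.20 · (-1.2726) = -77.88 mV

-78 mV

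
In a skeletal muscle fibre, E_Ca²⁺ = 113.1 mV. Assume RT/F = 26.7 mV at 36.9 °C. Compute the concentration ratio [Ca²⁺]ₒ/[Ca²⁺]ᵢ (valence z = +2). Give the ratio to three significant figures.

ln([out]/[in]) = E·z/(26.7) = 113.1 × 2 / 26.7 = 8.4719
[out]/[in] = e^(8.4719) = 4779

4780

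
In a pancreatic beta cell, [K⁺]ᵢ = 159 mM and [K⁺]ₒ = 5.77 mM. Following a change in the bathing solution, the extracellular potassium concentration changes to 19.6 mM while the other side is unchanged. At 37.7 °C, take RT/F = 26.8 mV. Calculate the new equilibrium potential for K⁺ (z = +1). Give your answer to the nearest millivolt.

After the shift: [K⁺]_out = 19.6, [K⁺]_in = 159 mM.
E_new = (26.8/1)·ln(19.6/159) = 26.80 · (-2.0934) = -56.10 mV

-56 mV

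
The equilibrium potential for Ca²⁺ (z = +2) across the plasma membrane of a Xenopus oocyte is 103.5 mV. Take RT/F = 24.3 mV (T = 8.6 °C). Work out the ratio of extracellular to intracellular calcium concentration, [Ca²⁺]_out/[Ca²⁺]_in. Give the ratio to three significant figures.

5010

ln([out]/[in]) = E·z/(24.3) = 103.5 × 2 / 24.3 = 8.5185
[out]/[in] = e^(8.5185) = 5007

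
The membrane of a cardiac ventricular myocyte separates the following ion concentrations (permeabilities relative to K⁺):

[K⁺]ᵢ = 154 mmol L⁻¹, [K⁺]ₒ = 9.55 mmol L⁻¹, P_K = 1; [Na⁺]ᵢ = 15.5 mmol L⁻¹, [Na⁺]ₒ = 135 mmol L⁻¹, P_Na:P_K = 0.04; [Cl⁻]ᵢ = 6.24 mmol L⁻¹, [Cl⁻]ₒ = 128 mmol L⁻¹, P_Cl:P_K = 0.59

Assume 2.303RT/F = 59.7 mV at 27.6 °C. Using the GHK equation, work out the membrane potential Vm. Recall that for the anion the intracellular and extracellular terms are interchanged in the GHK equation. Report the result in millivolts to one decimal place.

-65.2 mV

Vm = 59.7 · log₁₀[(Σ P·[cation]ₒ + Σ P·[anion]ᵢ) / (Σ P·[cation]ᵢ + Σ P·[anion]ₒ)]
Numerator = 1×9.55 + 0.04×135 + 0.59×6.24 = 18.63
Denominator = 1×154 + 0.04×15.5 + 0.59×128 = 230.1
Vm = 59.7 · log₁₀(0.080958) = 59.7 × (-1.0917) = -65.18 mV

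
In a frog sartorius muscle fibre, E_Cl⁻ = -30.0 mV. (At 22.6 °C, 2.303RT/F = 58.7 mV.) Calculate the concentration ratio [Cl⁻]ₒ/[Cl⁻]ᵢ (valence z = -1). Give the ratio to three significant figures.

log₁₀([out]/[in]) = E·z/(58.7) = -30.0 × -1 / 58.7 = 0.5111
[out]/[in] = 10^(0.5111) = 3.244

3.24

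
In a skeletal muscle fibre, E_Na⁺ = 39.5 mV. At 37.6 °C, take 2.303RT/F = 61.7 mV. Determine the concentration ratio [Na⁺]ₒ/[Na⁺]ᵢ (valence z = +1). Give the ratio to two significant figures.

log₁₀([out]/[in]) = E·z/(61.7) = 39.5 × 1 / 61.7 = 0.6402
[out]/[in] = 10^(0.6402) = 4.367

4.4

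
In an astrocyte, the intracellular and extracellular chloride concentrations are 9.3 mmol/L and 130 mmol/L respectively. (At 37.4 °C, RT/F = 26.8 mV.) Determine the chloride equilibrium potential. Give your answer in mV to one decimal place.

E = (26.8/z) · ln([Cl⁻]_out/[Cl⁻]_in) with z = -1.
For an anion, dividing by z = -1 reverses the sign.
= (26.8/-1) · ln(130/9.3) = -26.80 · ln(13.98)
= -26.80 · (2.6375) = -70.69 mV

-70.7 mV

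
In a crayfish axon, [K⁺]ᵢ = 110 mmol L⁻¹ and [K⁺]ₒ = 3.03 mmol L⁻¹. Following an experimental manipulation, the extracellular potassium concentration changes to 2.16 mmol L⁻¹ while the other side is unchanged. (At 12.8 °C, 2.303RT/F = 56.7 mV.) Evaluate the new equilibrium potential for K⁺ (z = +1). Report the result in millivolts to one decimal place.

-96.8 mV

After the shift: [K⁺]_out = 2.16, [K⁺]_in = 110 mmol L⁻¹.
E_new = (56.7/1)·log₁₀(2.16/110) = 56.70 · (-1.7069) = -96.78 mV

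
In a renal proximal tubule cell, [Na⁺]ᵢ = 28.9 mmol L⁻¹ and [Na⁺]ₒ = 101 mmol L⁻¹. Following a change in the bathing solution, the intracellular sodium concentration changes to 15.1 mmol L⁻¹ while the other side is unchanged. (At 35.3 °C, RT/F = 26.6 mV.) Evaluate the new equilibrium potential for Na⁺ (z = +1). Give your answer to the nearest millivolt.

51 mV

After the shift: [Na⁺]_out = 101, [Na⁺]_in = 15.1 mmol L⁻¹.
E_new = (26.6/1)·ln(101/15.1) = 26.60 · (1.9004) = 50.55 mV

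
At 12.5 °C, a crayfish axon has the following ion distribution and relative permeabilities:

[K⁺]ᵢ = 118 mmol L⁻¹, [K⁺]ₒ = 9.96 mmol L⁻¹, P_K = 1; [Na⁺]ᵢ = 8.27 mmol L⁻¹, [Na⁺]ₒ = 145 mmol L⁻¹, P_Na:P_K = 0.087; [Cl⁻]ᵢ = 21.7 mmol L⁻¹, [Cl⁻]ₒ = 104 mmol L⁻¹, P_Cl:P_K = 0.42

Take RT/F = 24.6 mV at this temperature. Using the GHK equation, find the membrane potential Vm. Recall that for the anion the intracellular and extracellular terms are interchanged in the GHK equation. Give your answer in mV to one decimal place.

-40.2 mV

Vm = 24.6 · ln[(Σ P·[cation]ₒ + Σ P·[anion]ᵢ) / (Σ P·[cation]ᵢ + Σ P·[anion]ₒ)]
Numerator = 1×9.96 + 0.087×145 + 0.42×21.7 = 31.69
Denominator = 1×118 + 0.087×8.27 + 0.42×104 = 162.4
Vm = 24.6 · ln(0.19513) = 24.6 × (-1.6341) = -40.20 mV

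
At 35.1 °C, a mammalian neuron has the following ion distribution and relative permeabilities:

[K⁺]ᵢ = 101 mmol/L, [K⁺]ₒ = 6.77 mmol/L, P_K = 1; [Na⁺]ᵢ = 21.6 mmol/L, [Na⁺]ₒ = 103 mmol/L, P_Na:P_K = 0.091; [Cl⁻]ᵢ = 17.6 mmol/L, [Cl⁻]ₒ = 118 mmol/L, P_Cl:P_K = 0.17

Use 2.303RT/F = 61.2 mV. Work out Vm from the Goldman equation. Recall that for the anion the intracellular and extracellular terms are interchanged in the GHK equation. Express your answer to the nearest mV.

-49 mV

Vm = 61.2 · log₁₀[(Σ P·[cation]ₒ + Σ P·[anion]ᵢ) / (Σ P·[cation]ᵢ + Σ P·[anion]ₒ)]
Numerator = 1×6.77 + 0.091×103 + 0.17×17.6 = 19.14
Denominator = 1×101 + 0.091×21.6 + 0.17×118 = 123
Vm = 61.2 · log₁₀(0.15554) = 61.2 × (-0.8082) = -49.46 mV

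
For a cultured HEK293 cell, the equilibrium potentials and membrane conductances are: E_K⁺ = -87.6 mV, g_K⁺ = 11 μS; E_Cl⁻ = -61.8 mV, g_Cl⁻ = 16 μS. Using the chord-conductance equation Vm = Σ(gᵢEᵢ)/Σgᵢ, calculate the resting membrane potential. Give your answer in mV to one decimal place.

-72.3 mV

Σ gᵢEᵢ = 11·(-87.6) + 16·(-61.8) = -1952.40
Σ gᵢ = 11 + 16 = 27
Vm = -1952.40 / 27 = -72.31 mV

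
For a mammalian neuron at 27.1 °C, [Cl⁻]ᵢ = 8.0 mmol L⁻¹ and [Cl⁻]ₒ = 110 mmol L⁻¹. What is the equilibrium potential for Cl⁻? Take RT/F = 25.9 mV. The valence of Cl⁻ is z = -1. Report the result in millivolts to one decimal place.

-67.9 mV

E = (25.9/z) · ln([Cl⁻]_out/[Cl⁻]_in) with z = -1.
For an anion, dividing by z = -1 reverses the sign.
= (25.9/-1) · ln(110/8.0) = -25.90 · ln(13.75)
= -25.90 · (2.6210) = -67.88 mV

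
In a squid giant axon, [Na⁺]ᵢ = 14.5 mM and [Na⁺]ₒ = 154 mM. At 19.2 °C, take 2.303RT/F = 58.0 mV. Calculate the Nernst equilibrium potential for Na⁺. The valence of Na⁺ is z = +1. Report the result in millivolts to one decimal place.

59.5 mV

E = (58.0/z) · log₁₀([Na⁺]_out/[Na⁺]_in) with z = +1.
= (58.0/1) · log₁₀(154/14.5) = 58.00 · log₁₀(10.62)
= 58.00 · (1.0262) = 59.52 mV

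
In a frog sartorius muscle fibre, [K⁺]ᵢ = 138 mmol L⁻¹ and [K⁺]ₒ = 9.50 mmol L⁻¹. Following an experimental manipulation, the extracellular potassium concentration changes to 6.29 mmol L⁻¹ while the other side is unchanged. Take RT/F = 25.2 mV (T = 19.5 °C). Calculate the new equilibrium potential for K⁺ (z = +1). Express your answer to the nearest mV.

-78 mV

After the shift: [K⁺]_out = 6.29, [K⁺]_in = 138 mmol L⁻¹.
E_new = (25.2/1)·ln(6.29/138) = 25.20 · (-3.0883) = -77.82 mV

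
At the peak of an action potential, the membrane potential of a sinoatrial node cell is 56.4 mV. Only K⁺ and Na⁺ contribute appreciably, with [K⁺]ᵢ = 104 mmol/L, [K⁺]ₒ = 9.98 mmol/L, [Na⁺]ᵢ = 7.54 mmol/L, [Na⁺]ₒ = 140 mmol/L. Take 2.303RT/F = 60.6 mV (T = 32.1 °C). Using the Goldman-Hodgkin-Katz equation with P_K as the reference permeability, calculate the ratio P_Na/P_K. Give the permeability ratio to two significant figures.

12

Let α = P_Na/P_K. GHK: Vm = 60.6·log₁₀[(Kₒ + α·Naₒ)/(Kᵢ + α·Naᵢ)].
10^(Vm/60.6) = 10^(56.4/60.6) = 8.525
So 8.525·(Kᵢ + α·Naᵢ) = Kₒ + α·Naₒ → α = (8.525·104.0 − 9.98) / (140.0 − 8.525·7.54)
α = (886.6 − 9.98) / (140.0 − 64.28) = 876.6/75.72 = 11.58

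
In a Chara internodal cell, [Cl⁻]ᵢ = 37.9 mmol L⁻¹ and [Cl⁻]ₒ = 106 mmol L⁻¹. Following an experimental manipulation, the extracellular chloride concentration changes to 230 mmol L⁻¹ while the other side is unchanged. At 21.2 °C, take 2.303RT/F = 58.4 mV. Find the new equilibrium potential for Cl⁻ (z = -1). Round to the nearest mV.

-46 mV

After the shift: [Cl⁻]_out = 230, [Cl⁻]_in = 37.9 mmol L⁻¹.
E_new = (58.4/-1)·log₁₀(230/37.9) = -58.40 · (0.7831) = -45.73 mV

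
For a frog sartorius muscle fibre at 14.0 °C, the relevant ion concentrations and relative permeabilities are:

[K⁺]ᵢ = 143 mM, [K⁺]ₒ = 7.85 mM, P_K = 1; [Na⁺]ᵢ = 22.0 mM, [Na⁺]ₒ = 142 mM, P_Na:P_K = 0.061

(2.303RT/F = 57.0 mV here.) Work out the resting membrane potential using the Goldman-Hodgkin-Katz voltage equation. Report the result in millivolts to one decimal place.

Vm = 57.0 · log₁₀[(Σ P·[cation]ₒ + Σ P·[anion]ᵢ) / (Σ P·[cation]ᵢ + Σ P·[anion]ₒ)]
Numerator = 1×7.85 + 0.061×142 = 16.51
Denominator = 1×143 + 0.061×22.0 = 144.3
Vm = 57.0 · log₁₀(0.11439) = 57.0 × (-0.9416) = -53.67 mV

-53.7 mV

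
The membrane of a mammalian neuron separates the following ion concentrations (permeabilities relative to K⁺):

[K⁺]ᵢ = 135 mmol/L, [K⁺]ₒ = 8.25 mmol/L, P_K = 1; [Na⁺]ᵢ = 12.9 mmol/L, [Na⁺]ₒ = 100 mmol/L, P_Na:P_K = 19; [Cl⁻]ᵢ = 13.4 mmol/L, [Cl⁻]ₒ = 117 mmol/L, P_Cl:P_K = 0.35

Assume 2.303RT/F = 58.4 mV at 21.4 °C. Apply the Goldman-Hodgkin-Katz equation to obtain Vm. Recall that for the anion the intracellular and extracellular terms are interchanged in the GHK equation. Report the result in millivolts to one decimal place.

38.4 mV

Vm = 58.4 · log₁₀[(Σ P·[cation]ₒ + Σ P·[anion]ᵢ) / (Σ P·[cation]ᵢ + Σ P·[anion]ₒ)]
Numerator = 1×8.25 + 19×100 + 0.35×13.4 = 1913
Denominator = 1×135 + 19×12.9 + 0.35×117 = 421.1
Vm = 58.4 · log₁₀(4.5433) = 58.4 × (0.6574) = 38.39 mV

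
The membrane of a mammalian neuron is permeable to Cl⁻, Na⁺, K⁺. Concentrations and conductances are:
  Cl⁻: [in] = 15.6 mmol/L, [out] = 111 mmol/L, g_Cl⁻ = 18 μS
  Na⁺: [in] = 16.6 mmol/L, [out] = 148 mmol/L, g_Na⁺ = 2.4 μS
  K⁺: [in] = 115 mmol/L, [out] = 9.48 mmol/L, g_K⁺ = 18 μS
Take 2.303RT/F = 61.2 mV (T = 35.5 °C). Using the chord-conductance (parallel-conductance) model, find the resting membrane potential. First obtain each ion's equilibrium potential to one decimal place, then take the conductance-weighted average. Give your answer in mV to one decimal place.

E_Cl⁻ = (61.2/-1)·log₁₀(111/15.6) = -52.2 mV
E_Na⁺ = (61.2/1)·log₁₀(148/16.6) = 58.1 mV
E_K⁺ = (61.2/1)·log₁₀(9.48/115) = -66.3 mV
Vm = (Σ gᵢEᵢ)/(Σ gᵢ) = (18·-52.2 + 2.4·58.1 + 18·-66.3) / (18 + 2.4 + 18)
= -1993.56 / 38.4 = -51.92 mV

-51.9 mV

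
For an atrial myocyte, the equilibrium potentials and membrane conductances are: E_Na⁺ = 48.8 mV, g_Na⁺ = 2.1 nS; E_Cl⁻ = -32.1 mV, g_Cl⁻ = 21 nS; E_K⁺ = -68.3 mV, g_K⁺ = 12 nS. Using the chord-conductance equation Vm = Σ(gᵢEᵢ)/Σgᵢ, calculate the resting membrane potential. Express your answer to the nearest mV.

Σ gᵢEᵢ = 2.1·(48.8) + 21·(-32.1) + 12·(-68.3) = -1391.22
Σ gᵢ = 2.1 + 21 + 12 = 35.1
Vm = -1391.22 / 35.1 = -39.64 mV

-40 mV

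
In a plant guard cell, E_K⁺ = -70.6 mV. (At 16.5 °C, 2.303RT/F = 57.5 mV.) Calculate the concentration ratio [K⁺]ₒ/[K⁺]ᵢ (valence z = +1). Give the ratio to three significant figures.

0.0592

log₁₀([out]/[in]) = E·z/(57.5) = -70.6 × 1 / 57.5 = -1.2278
[out]/[in] = 10^(-1.2278) = 0.05918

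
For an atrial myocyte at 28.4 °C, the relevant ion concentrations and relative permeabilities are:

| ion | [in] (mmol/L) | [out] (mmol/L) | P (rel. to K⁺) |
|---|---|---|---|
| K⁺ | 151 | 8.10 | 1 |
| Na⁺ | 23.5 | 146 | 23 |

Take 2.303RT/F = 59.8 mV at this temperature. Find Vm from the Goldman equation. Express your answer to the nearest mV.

41 mV

Vm = 59.8 · log₁₀[(Σ P·[cation]ₒ + Σ P·[anion]ᵢ) / (Σ P·[cation]ᵢ + Σ P·[anion]ₒ)]
Numerator = 1×8.10 + 23×146 = 3366
Denominator = 1×151 + 23×23.5 = 691.5
Vm = 59.8 · log₁₀(4.8678) = 59.8 × (0.6873) = 41.10 mV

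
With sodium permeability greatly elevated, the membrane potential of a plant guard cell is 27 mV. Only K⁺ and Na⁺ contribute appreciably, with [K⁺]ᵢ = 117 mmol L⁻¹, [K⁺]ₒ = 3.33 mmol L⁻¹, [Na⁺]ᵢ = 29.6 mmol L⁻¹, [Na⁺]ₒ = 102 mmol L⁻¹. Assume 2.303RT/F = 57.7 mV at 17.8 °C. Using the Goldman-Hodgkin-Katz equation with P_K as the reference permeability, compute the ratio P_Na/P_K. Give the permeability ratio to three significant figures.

Let α = P_Na/P_K. GHK: Vm = 57.7·log₁₀[(Kₒ + α·Naₒ)/(Kᵢ + α·Naᵢ)].
10^(Vm/57.7) = 10^(27.0/57.7) = 2.9372
So 2.9372·(Kᵢ + α·Naᵢ) = Kₒ + α·Naₒ → α = (2.9372·117.0 − 3.33) / (102.0 − 2.9372·29.6)
α = (343.7 − 3.33) / (102.0 − 86.94) = 340.3/15.06 = 22.6

22.6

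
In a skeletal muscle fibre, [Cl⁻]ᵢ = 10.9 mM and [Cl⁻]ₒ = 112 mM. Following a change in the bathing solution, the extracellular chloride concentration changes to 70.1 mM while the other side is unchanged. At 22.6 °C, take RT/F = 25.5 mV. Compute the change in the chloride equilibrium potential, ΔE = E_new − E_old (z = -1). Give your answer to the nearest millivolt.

12 mV

E_old = (25.5/-1)·ln(112/10.9) = -59.41 mV
E_new = (25.5/-1)·ln(70.1/10.9) = -47.46 mV
ΔE = -47.46 − (-59.41) = 11.95 mV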